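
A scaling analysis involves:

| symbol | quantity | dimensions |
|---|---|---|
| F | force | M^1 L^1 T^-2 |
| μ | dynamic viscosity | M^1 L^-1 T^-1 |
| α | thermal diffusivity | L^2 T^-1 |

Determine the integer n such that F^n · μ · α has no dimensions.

Balance the M exponent: (1)·n from F, plus (1) + (0) = 1 from the rest, must sum to zero.
n + 1 = 0, so n = -1.

-1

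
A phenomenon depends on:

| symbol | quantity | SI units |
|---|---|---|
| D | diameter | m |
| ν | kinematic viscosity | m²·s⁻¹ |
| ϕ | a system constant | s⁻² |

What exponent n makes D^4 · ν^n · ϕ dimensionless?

-2

Balance the L exponent: (2)·n from ν, plus 4·(1) + (0) = 4 from the rest, must sum to zero.
2n + 4 = 0, so n = -2.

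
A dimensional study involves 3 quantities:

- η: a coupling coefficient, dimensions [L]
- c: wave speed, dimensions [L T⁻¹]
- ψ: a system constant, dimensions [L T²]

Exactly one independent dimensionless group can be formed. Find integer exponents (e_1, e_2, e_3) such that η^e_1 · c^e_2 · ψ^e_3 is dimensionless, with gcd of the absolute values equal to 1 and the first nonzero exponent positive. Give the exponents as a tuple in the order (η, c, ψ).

L: e_1·(1) + e_2·(1) + e_3·(1) = 0
T: e_1·(0) + e_2·(-1) + e_3·(2) = 0
Solving this homogeneous linear system for the smallest-integer solution (first nonzero entry positive) gives (3, -2, -1).

(3, -2, -1)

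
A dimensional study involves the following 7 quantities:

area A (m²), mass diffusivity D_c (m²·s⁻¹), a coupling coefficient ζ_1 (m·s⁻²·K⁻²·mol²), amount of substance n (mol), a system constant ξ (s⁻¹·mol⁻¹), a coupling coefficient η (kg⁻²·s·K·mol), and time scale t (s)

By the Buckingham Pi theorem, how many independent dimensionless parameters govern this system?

There are 7 variables and 5 base dimensions (M, L, T, Θ, N).
The dimension matrix has rank 5.
Independent dimensionless groups: 7 − 5 = 2.

2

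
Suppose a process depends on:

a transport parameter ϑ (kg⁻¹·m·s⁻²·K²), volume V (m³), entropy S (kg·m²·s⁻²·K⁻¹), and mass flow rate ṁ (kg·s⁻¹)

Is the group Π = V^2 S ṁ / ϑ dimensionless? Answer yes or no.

no

Sum the exponent of each base dimension across the product:
  M: −[ϑ]_M + 2·[V]_M + [S]_M + [ṁ]_M = −(-1) + 2·(0) + (1) + (1) = 3
  L: −[ϑ]_L + 2·[V]_L + [S]_L + [ṁ]_L = −(1) + 2·(3) + (2) + (0) = 7
  T: −[ϑ]_T + 2·[V]_T + [S]_T + [ṁ]_T = −(-2) + 2·(0) + (-2) + (-1) = -1
  Θ: −[ϑ]_Θ + 2·[V]_Θ + [S]_Θ + [ṁ]_Θ = −(2) + 2·(0) + (-1) + (0) = -3
Net dimensions [M³ L⁷ T⁻¹ Θ⁻³] ≠ [1] — not dimensionless.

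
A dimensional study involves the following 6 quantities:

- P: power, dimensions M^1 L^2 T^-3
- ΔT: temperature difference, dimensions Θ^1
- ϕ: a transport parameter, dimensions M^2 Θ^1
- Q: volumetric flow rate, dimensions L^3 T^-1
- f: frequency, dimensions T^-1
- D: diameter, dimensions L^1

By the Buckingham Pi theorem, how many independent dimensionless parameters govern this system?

There are 6 variables and 4 base dimensions (M, L, T, Θ).
The dimension matrix has rank 4.
Independent dimensionless groups: 6 − 4 = 2.

2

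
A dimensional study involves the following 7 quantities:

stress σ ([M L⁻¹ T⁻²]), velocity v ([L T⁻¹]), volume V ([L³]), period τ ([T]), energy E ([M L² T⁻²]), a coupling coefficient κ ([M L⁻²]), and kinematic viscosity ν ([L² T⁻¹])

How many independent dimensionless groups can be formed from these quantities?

There are 7 variables and 3 base dimensions (M, L, T).
The dimension matrix has rank 3.
Independent dimensionless groups: 7 − 3 = 4.

4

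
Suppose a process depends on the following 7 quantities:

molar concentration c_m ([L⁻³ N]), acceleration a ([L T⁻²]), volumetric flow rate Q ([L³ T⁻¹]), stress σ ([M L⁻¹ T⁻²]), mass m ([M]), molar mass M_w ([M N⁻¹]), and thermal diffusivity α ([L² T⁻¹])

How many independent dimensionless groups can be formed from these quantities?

3

There are 7 variables and 4 base dimensions (M, L, T, N).
The dimension matrix has rank 4.
Independent dimensionless groups: 7 − 4 = 3.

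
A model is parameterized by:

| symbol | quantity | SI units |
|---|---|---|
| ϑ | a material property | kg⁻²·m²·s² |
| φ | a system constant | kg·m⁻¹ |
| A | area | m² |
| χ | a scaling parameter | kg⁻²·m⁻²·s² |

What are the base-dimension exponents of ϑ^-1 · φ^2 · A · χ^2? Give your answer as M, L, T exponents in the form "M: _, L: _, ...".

Collect each base-dimension exponent across the product:
  M: −(-2) + 2·(1) + (0) + 2·(-2) = 0
  L: −(2) + 2·(-1) + (2) + 2·(-2) = -6
  T: −(2) + 2·(0) + (0) + 2·(2) = 2
So the dimensions are [L⁻⁶ T²].

M: 0, L: -6, T: 2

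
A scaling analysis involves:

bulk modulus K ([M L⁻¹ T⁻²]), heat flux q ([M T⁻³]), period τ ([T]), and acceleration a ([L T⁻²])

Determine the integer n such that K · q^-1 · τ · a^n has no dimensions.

1

Balance the L exponent: (1)·n from a, plus (-1) − (0) + (0) = -1 from the rest, must sum to zero.
n − 1 = 0, so n = 1.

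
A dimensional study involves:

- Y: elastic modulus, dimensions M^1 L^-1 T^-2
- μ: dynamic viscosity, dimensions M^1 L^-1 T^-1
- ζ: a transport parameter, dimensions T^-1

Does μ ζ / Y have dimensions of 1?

Sum the exponent of each base dimension across the product:
  M: −[Y]_M + [μ]_M + [ζ]_M = −(1) + (1) + (0) = 0
  L: −[Y]_L + [μ]_L + [ζ]_L = −(-1) + (-1) + (0) = 0
  T: −[Y]_T + [μ]_T + [ζ]_T = −(-2) + (-1) + (-1) = 0
All base exponents vanish — dimensionless.

yes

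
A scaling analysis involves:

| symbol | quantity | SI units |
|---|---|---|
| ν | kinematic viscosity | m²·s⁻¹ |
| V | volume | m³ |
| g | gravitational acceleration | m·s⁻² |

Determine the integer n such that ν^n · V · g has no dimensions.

-2

Balance the L exponent: (2)·n from ν, plus (3) + (1) = 4 from the rest, must sum to zero.
2n + 4 = 0, so n = -2.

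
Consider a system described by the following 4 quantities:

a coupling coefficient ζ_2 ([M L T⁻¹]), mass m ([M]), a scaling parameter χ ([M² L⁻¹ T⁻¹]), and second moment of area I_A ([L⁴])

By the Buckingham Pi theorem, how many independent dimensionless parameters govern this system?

1

There are 4 variables and 3 base dimensions (M, L, T).
The dimension matrix has rank 3.
Independent dimensionless groups: 4 − 3 = 1.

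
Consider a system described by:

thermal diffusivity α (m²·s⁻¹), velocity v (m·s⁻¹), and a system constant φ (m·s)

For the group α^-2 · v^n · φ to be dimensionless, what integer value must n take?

3

Balance the L exponent: (1)·n from v, plus −2·(2) + (1) = -3 from the rest, must sum to zero.
n − 3 = 0, so n = 3.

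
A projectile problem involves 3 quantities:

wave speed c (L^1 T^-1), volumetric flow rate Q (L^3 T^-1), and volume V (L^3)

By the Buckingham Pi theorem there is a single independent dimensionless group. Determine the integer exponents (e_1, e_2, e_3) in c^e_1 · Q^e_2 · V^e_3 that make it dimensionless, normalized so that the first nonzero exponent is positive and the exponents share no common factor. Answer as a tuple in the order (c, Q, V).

L: e_1·(1) + e_2·(3) + e_3·(3) = 0
T: e_1·(-1) + e_2·(-1) + e_3·(0) = 0
Solving this homogeneous linear system for the smallest-integer solution (first nonzero entry positive) gives (3, -3, 2).

(3, -3, 2)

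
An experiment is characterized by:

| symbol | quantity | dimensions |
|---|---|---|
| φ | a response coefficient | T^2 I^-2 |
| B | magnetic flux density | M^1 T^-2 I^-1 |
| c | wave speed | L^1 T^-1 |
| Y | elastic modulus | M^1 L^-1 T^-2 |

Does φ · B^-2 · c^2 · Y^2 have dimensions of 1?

yes

Sum the exponent of each base dimension across the product:
  M: [φ]_M − 2·[B]_M + 2·[c]_M + 2·[Y]_M = (0) − 2·(1) + 2·(0) + 2·(1) = 0
  L: [φ]_L − 2·[B]_L + 2·[c]_L + 2·[Y]_L = (0) − 2·(0) + 2·(1) + 2·(-1) = 0
  T: [φ]_T − 2·[B]_T + 2·[c]_T + 2·[Y]_T = (2) − 2·(-2) + 2·(-1) + 2·(-2) = 0
  I: [φ]_I − 2·[B]_I + 2·[c]_I + 2·[Y]_I = (-2) − 2·(-1) + 2·(0) + 2·(0) = 0
All base exponents vanish — dimensionless.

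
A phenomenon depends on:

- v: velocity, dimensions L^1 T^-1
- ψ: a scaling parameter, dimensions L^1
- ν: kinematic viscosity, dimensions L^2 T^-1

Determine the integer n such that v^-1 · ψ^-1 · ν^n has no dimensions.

Balance the L exponent: (2)·n from ν, plus −(1) − (1) = -2 from the rest, must sum to zero.
2n − 2 = 0, so n = 1.

1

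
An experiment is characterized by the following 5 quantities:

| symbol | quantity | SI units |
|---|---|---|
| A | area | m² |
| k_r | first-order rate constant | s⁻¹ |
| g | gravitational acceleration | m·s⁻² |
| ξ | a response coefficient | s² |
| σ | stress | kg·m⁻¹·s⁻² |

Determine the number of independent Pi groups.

There are 5 variables and 3 base dimensions (M, L, T).
The dimension matrix has rank 3.
Independent dimensionless groups: 5 − 3 = 2.

2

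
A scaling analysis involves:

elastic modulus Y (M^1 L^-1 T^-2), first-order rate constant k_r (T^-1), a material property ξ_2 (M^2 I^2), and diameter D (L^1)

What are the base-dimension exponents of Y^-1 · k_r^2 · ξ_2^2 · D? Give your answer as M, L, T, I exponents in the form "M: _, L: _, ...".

M: 3, L: 2, T: 0, I: 4

Collect each base-dimension exponent across the product:
  M: −(1) + 2·(0) + 2·(2) + (0) = 3
  L: −(-1) + 2·(0) + 2·(0) + (1) = 2
  T: −(-2) + 2·(-1) + 2·(0) + (0) = 0
  I: −(0) + 2·(0) + 2·(2) + (0) = 4
So the dimensions are [M³ L² I⁴].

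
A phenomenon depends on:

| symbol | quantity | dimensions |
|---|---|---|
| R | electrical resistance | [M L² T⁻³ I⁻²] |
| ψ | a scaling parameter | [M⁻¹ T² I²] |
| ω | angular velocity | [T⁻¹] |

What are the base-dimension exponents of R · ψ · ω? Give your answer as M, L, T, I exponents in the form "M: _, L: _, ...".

Collect each base-dimension exponent across the product:
  M: (1) + (-1) + (0) = 0
  L: (2) + (0) + (0) = 2
  T: (-3) + (2) + (-1) = -2
  I: (-2) + (2) + (0) = 0
So the dimensions are [L² T⁻²].

M: 0, L: 2, T: -2, I: 0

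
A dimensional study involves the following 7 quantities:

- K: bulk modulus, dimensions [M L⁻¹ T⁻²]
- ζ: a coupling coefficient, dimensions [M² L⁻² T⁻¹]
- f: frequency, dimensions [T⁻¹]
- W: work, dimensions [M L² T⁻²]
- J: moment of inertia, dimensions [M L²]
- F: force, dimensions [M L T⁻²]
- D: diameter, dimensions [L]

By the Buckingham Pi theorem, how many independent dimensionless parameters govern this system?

4

There are 7 variables and 3 base dimensions (M, L, T).
The dimension matrix has rank 3.
Independent dimensionless groups: 7 − 3 = 4.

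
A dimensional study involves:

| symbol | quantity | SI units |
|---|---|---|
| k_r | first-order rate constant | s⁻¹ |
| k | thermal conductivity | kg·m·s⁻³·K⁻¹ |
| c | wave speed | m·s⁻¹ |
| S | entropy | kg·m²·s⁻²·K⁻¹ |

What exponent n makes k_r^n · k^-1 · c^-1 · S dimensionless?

2

Balance the T exponent: (-1)·n from k_r, plus −(-3) − (-1) + (-2) = 2 from the rest, must sum to zero.
−n + 2 = 0, so n = 2.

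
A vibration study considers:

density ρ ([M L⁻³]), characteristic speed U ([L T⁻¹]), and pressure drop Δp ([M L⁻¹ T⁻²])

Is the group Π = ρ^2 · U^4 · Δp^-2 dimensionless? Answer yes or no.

yes

Sum the exponent of each base dimension across the product:
  M: 2·[ρ]_M + 4·[U]_M − 2·[Δp]_M = 2·(1) + 4·(0) − 2·(1) = 0
  L: 2·[ρ]_L + 4·[U]_L − 2·[Δp]_L = 2·(-3) + 4·(1) − 2·(-1) = 0
  T: 2·[ρ]_T + 4·[U]_T − 2·[Δp]_T = 2·(0) + 4·(-1) − 2·(-2) = 0
All base exponents vanish — dimensionless.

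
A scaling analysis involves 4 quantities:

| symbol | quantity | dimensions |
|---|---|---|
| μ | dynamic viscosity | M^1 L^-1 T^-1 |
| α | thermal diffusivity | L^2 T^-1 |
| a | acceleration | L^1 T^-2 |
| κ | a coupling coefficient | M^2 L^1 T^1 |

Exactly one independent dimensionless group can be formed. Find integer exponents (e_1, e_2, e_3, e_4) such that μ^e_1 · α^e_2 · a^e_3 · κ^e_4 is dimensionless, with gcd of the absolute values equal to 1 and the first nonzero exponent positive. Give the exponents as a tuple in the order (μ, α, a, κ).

M: e_1·(1) + e_2·(0) + e_3·(0) + e_4·(2) = 0
L: e_1·(-1) + e_2·(2) + e_3·(1) + e_4·(1) = 0
T: e_1·(-1) + e_2·(-1) + e_3·(-2) + e_4·(1) = 0
Solving this homogeneous linear system for the smallest-integer solution (first nonzero entry positive) gives (2, 3, -3, -1).

(2, 3, -3, -1)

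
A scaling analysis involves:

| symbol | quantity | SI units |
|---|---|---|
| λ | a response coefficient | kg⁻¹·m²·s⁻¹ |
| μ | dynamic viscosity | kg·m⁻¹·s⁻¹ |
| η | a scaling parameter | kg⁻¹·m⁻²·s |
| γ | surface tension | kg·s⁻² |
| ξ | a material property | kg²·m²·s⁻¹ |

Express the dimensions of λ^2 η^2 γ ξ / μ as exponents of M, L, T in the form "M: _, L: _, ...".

M: -2, L: 3, T: -2

Collect each base-dimension exponent across the product:
  M: 2·(-1) − (1) + 2·(-1) + (1) + (2) = -2
  L: 2·(2) − (-1) + 2·(-2) + (0) + (2) = 3
  T: 2·(-1) − (-1) + 2·(1) + (-2) + (-1) = -2
So the dimensions are [M⁻² L³ T⁻²].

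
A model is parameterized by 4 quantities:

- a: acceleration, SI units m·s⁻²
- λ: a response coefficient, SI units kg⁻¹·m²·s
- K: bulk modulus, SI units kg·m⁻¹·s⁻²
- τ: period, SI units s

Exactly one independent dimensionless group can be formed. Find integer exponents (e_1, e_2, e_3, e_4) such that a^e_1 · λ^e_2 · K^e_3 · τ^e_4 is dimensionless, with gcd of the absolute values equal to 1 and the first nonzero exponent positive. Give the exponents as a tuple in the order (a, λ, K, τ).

(1, -1, -1, 1)

M: e_1·(0) + e_2·(-1) + e_3·(1) + e_4·(0) = 0
L: e_1·(1) + e_2·(2) + e_3·(-1) + e_4·(0) = 0
T: e_1·(-2) + e_2·(1) + e_3·(-2) + e_4·(1) = 0
Solving this homogeneous linear system for the smallest-integer solution (first nonzero entry positive) gives (1, -1, -1, 1).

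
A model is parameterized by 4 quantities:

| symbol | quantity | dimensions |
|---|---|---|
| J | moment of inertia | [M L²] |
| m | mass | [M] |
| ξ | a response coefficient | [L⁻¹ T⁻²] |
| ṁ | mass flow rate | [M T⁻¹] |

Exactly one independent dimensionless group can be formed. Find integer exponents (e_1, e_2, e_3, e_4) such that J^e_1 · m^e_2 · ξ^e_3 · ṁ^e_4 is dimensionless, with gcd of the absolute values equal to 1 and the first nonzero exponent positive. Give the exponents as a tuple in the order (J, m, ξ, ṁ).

(1, 3, 2, -4)

M: e_1·(1) + e_2·(1) + e_3·(0) + e_4·(1) = 0
L: e_1·(2) + e_2·(0) + e_3·(-1) + e_4·(0) = 0
T: e_1·(0) + e_2·(0) + e_3·(-2) + e_4·(-1) = 0
Solving this homogeneous linear system for the smallest-integer solution (first nonzero entry positive) gives (1, 3, 2, -4).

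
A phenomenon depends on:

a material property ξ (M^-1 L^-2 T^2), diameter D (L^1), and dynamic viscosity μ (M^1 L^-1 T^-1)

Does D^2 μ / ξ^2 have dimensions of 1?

Sum the exponent of each base dimension across the product:
  M: −2·[ξ]_M + 2·[D]_M + [μ]_M = −2·(-1) + 2·(0) + (1) = 3
  L: −2·[ξ]_L + 2·[D]_L + [μ]_L = −2·(-2) + 2·(1) + (-1) = 5
  T: −2·[ξ]_T + 2·[D]_T + [μ]_T = −2·(2) + 2·(0) + (-1) = -5
Net dimensions [M³ L⁵ T⁻⁵] ≠ [1] — not dimensionless.

no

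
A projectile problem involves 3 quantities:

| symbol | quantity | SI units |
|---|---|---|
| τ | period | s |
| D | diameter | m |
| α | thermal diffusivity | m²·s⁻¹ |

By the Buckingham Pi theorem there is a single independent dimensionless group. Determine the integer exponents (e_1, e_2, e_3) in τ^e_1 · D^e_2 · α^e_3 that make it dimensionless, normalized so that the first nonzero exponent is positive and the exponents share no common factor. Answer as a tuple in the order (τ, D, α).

(1, -2, 1)

L: e_1·(0) + e_2·(1) + e_3·(2) = 0
T: e_1·(1) + e_2·(0) + e_3·(-1) = 0
Solving this homogeneous linear system for the smallest-integer solution (first nonzero entry positive) gives (1, -2, 1).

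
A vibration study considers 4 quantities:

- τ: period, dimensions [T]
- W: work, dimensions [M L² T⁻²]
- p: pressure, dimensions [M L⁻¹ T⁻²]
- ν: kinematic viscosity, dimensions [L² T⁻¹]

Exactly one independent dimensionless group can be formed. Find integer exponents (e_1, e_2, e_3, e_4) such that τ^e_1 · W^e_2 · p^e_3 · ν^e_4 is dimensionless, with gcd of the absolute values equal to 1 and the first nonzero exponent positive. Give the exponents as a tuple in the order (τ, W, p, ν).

M: e_1·(0) + e_2·(1) + e_3·(1) + e_4·(0) = 0
L: e_1·(0) + e_2·(2) + e_3·(-1) + e_4·(2) = 0
T: e_1·(1) + e_2·(-2) + e_3·(-2) + e_4·(-1) = 0
Solving this homogeneous linear system for the smallest-integer solution (first nonzero entry positive) gives (3, -2, 2, 3).

(3, -2, 2, 3)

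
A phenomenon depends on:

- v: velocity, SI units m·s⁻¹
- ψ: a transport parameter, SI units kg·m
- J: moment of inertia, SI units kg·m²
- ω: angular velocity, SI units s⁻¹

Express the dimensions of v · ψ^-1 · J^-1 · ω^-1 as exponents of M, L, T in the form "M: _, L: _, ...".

Collect each base-dimension exponent across the product:
  M: (0) − (1) − (1) − (0) = -2
  L: (1) − (1) − (2) − (0) = -2
  T: (-1) − (0) − (0) − (-1) = 0
So the dimensions are [M⁻² L⁻²].

M: -2, L: -2, T: 0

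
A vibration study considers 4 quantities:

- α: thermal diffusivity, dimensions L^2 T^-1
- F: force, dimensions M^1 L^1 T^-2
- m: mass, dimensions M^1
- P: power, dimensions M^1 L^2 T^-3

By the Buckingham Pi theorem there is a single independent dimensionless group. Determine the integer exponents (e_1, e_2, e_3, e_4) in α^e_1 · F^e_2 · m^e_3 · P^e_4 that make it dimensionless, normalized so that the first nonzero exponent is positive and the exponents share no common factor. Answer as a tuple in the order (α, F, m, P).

(1, 4, -1, -3)

M: e_1·(0) + e_2·(1) + e_3·(1) + e_4·(1) = 0
L: e_1·(2) + e_2·(1) + e_3·(0) + e_4·(2) = 0
T: e_1·(-1) + e_2·(-2) + e_3·(0) + e_4·(-3) = 0
Solving this homogeneous linear system for the smallest-integer solution (first nonzero entry positive) gives (1, 4, -1, -3).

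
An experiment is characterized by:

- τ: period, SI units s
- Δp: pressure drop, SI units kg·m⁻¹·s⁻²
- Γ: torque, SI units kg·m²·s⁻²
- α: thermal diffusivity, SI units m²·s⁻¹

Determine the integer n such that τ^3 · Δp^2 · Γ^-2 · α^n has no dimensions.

3

Balance the L exponent: (2)·n from α, plus 3·(0) + 2·(-1) − 2·(2) = -6 from the rest, must sum to zero.
2n − 6 = 0, so n = 3.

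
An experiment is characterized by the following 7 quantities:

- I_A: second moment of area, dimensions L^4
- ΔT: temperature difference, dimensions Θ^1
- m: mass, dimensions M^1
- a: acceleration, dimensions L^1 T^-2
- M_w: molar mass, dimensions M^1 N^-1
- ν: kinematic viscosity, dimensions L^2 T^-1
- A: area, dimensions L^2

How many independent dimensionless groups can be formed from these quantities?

2

There are 7 variables and 5 base dimensions (M, L, T, Θ, N).
The dimension matrix has rank 5.
Independent dimensionless groups: 7 − 5 = 2.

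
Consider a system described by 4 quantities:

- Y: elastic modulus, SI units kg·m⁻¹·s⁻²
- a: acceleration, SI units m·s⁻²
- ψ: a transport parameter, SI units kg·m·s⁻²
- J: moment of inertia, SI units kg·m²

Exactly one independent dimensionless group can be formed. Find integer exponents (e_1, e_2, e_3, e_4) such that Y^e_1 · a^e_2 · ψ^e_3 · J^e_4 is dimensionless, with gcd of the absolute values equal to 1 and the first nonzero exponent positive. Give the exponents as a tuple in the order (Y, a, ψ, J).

(1, 1, -2, 1)

M: e_1·(1) + e_2·(0) + e_3·(1) + e_4·(1) = 0
L: e_1·(-1) + e_2·(1) + e_3·(1) + e_4·(2) = 0
T: e_1·(-2) + e_2·(-2) + e_3·(-2) + e_4·(0) = 0
Solving this homogeneous linear system for the smallest-integer solution (first nonzero entry positive) gives (1, 1, -2, 1).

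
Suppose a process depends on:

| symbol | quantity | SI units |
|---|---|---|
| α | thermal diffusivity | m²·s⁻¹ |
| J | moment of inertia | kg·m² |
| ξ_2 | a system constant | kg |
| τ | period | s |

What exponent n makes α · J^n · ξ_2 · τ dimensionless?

Balance the M exponent: (1)·n from J, plus (0) + (1) + (0) = 1 from the rest, must sum to zero.
n + 1 = 0, so n = -1.

-1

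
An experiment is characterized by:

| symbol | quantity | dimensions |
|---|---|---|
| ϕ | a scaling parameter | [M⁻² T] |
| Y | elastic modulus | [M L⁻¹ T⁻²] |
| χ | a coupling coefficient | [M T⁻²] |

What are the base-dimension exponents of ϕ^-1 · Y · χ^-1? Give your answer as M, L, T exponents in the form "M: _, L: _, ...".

M: 2, L: -1, T: -1

Collect each base-dimension exponent across the product:
  M: −(-2) + (1) − (1) = 2
  L: −(0) + (-1) − (0) = -1
  T: −(1) + (-2) − (-2) = -1
So the dimensions are [M² L⁻¹ T⁻¹].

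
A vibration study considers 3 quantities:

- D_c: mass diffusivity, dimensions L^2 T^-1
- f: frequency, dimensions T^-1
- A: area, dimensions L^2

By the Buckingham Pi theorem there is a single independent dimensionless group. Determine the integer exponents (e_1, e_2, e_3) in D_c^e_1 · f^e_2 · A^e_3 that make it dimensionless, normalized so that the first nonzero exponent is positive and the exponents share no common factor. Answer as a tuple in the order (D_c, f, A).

(1, -1, -1)

L: e_1·(2) + e_2·(0) + e_3·(2) = 0
T: e_1·(-1) + e_2·(-1) + e_3·(0) = 0
Solving this homogeneous linear system for the smallest-integer solution (first nonzero entry positive) gives (1, -1, -1).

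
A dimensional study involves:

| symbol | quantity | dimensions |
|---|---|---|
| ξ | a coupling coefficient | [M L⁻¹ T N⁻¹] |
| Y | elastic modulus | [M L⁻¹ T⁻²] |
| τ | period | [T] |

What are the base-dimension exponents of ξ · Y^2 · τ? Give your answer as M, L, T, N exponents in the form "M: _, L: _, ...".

Collect each base-dimension exponent across the product:
  M: (1) + 2·(1) + (0) = 3
  L: (-1) + 2·(-1) + (0) = -3
  T: (1) + 2·(-2) + (1) = -2
  N: (-1) + 2·(0) + (0) = -1
So the dimensions are [M³ L⁻³ T⁻² N⁻¹].

M: 3, L: -3, T: -2, N: -1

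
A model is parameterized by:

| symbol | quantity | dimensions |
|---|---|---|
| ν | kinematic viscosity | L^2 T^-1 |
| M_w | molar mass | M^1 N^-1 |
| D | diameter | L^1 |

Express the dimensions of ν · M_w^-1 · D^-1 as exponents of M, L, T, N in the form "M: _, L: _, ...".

M: -1, L: 1, T: -1, N: 1

Collect each base-dimension exponent across the product:
  M: (0) − (1) − (0) = -1
  L: (2) − (0) − (1) = 1
  T: (-1) − (0) − (0) = -1
  N: (0) − (-1) − (0) = 1
So the dimensions are [M⁻¹ L T⁻¹ N].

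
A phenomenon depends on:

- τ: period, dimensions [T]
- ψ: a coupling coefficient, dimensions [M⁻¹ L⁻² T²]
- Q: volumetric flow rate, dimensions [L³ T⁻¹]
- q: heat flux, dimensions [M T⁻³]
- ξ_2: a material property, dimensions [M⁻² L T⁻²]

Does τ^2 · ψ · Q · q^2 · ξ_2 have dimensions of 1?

no

Sum the exponent of each base dimension across the product:
  M: 2·[τ]_M + [ψ]_M + [Q]_M + 2·[q]_M + [ξ_2]_M = 2·(0) + (-1) + (0) + 2·(1) + (-2) = -1
  L: 2·[τ]_L + [ψ]_L + [Q]_L + 2·[q]_L + [ξ_2]_L = 2·(0) + (-2) + (3) + 2·(0) + (1) = 2
  T: 2·[τ]_T + [ψ]_T + [Q]_T + 2·[q]_T + [ξ_2]_T = 2·(1) + (2) + (-1) + 2·(-3) + (-2) = -5
Net dimensions [M⁻¹ L² T⁻⁵] ≠ [1] — not dimensionless.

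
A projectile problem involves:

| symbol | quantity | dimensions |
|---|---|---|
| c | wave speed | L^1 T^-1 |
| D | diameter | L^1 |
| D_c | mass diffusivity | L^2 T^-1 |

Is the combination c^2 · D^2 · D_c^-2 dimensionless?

Sum the exponent of each base dimension across the product:
  L: 2·[c]_L + 2·[D]_L − 2·[D_c]_L = 2·(1) + 2·(1) − 2·(2) = 0
  T: 2·[c]_T + 2·[D]_T − 2·[D_c]_T = 2·(-1) + 2·(0) − 2·(-1) = 0
All base exponents vanish — dimensionless.

yes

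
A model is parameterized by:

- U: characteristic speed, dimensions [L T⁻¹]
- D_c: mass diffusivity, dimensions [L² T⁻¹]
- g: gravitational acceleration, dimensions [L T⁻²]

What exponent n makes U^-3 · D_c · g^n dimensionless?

Balance the L exponent: (1)·n from g, plus −3·(1) + (2) = -1 from the rest, must sum to zero.
n − 1 = 0, so n = 1.

1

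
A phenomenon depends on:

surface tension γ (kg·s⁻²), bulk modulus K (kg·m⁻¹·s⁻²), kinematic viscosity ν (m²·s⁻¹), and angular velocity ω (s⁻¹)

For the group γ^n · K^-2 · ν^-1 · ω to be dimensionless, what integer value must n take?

Balance the M exponent: (1)·n from γ, plus −2·(1) − (0) + (0) = -2 from the rest, must sum to zero.
n − 2 = 0, so n = 2.

2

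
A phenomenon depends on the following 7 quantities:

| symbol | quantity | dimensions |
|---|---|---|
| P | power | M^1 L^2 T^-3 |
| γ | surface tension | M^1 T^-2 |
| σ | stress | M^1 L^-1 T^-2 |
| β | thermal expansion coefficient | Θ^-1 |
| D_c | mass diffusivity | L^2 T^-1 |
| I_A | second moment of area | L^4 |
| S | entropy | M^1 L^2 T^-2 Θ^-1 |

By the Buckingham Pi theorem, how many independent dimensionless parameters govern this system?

3

There are 7 variables and 4 base dimensions (M, L, T, Θ).
The dimension matrix has rank 4.
Independent dimensionless groups: 7 − 4 = 3.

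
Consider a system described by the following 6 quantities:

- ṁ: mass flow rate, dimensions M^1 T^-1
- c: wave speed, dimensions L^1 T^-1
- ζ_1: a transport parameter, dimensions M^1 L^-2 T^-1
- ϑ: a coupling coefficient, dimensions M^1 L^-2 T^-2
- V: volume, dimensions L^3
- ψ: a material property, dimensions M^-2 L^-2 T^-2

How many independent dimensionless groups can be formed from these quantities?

3

There are 6 variables and 3 base dimensions (M, L, T).
The dimension matrix has rank 3.
Independent dimensionless groups: 6 − 3 = 3.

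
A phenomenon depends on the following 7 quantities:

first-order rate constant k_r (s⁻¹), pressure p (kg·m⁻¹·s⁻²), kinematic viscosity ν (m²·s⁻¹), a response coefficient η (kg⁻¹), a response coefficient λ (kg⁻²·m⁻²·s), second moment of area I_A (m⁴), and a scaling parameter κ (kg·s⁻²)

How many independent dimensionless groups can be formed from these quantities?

There are 7 variables and 3 base dimensions (M, L, T).
The dimension matrix has rank 3.
Independent dimensionless groups: 7 − 3 = 4.

4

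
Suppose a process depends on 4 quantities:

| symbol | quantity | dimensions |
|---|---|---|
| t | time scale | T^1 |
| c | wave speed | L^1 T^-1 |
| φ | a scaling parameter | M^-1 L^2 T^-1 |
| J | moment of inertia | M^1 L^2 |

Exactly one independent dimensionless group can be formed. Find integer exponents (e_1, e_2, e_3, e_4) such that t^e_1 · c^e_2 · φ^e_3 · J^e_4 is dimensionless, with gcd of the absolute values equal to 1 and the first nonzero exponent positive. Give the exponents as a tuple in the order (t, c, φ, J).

(3, 4, -1, -1)

M: e_1·(0) + e_2·(0) + e_3·(-1) + e_4·(1) = 0
L: e_1·(0) + e_2·(1) + e_3·(2) + e_4·(2) = 0
T: e_1·(1) + e_2·(-1) + e_3·(-1) + e_4·(0) = 0
Solving this homogeneous linear system for the smallest-integer solution (first nonzero entry positive) gives (3, 4, -1, -1).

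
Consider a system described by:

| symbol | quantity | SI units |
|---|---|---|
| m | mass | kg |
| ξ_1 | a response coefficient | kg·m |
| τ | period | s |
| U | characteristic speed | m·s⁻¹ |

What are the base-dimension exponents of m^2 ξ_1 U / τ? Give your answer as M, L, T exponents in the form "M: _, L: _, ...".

M: 3, L: 2, T: -2

Collect each base-dimension exponent across the product:
  M: 2·(1) + (1) − (0) + (0) = 3
  L: 2·(0) + (1) − (0) + (1) = 2
  T: 2·(0) + (0) − (1) + (-1) = -2
So the dimensions are [M³ L² T⁻²].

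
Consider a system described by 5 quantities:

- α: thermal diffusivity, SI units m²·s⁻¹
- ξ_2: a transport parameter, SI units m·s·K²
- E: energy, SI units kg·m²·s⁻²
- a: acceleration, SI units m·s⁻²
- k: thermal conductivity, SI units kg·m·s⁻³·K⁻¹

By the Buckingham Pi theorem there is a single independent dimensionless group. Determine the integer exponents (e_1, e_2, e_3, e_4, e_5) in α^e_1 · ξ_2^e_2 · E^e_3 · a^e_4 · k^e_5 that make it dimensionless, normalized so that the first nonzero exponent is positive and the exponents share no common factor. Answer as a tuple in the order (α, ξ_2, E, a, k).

(1, 1, -2, -1, 2)

M: e_1·(0) + e_2·(0) + e_3·(1) + e_4·(0) + e_5·(1) = 0
L: e_1·(2) + e_2·(1) + e_3·(2) + e_4·(1) + e_5·(1) = 0
T: e_1·(-1) + e_2·(1) + e_3·(-2) + e_4·(-2) + e_5·(-3) = 0
Θ: e_1·(0) + e_2·(2) + e_3·(0) + e_4·(0) + e_5·(-1) = 0
Solving this homogeneous linear system for the smallest-integer solution (first nonzero entry positive) gives (1, 1, -2, -1, 2).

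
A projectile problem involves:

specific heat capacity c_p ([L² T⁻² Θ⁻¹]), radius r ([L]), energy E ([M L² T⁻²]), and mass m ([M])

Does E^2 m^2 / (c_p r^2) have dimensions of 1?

no

Sum the exponent of each base dimension across the product:
  M: −[c_p]_M − 2·[r]_M + 2·[E]_M + 2·[m]_M = −(0) − 2·(0) + 2·(1) + 2·(1) = 4
  L: −[c_p]_L − 2·[r]_L + 2·[E]_L + 2·[m]_L = −(2) − 2·(1) + 2·(2) + 2·(0) = 0
  T: −[c_p]_T − 2·[r]_T + 2·[E]_T + 2·[m]_T = −(-2) − 2·(0) + 2·(-2) + 2·(0) = -2
  Θ: −[c_p]_Θ − 2·[r]_Θ + 2·[E]_Θ + 2·[m]_Θ = −(-1) − 2·(0) + 2·(0) + 2·(0) = 1
Net dimensions [M⁴ T⁻² Θ] ≠ [1] — not dimensionless.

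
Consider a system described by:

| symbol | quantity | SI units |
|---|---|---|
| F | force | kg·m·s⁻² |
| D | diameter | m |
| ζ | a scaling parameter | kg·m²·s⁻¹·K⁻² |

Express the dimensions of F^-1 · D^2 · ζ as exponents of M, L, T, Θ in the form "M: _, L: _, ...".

M: 0, L: 3, T: 1, Θ: -2

Collect each base-dimension exponent across the product:
  M: −(1) + 2·(0) + (1) = 0
  L: −(1) + 2·(1) + (2) = 3
  T: −(-2) + 2·(0) + (-1) = 1
  Θ: −(0) + 2·(0) + (-2) = -2
So the dimensions are [L³ T Θ⁻²].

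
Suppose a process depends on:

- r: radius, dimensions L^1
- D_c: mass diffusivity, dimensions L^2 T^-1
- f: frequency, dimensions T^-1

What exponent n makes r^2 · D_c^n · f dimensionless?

Balance the L exponent: (2)·n from D_c, plus 2·(1) + (0) = 2 from the rest, must sum to zero.
2n + 2 = 0, so n = -1.

-1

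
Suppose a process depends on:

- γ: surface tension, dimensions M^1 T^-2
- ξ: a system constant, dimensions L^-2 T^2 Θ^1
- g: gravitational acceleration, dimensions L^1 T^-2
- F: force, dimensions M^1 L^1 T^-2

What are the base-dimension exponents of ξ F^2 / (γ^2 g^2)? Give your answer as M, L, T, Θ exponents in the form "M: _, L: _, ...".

Collect each base-dimension exponent across the product:
  M: −2·(1) + (0) − 2·(0) + 2·(1) = 0
  L: −2·(0) + (-2) − 2·(1) + 2·(1) = -2
  T: −2·(-2) + (2) − 2·(-2) + 2·(-2) = 6
  Θ: −2·(0) + (1) − 2·(0) + 2·(0) = 1
So the dimensions are [L⁻² T⁶ Θ].

M: 0, L: -2, T: 6, Θ: 1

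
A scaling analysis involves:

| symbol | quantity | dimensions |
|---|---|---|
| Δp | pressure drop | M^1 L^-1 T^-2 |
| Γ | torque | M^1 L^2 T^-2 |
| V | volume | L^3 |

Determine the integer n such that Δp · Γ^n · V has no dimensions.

Balance the M exponent: (1)·n from Γ, plus (1) + (0) = 1 from the rest, must sum to zero.
n + 1 = 0, so n = -1.

-1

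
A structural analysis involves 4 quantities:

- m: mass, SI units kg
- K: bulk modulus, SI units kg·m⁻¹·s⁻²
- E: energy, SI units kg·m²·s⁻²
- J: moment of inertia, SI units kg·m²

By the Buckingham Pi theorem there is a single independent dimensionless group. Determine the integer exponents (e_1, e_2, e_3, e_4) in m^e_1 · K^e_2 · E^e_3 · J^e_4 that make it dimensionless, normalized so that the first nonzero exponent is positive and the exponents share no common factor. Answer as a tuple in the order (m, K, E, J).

M: e_1·(1) + e_2·(1) + e_3·(1) + e_4·(1) = 0
L: e_1·(0) + e_2·(-1) + e_3·(2) + e_4·(2) = 0
T: e_1·(0) + e_2·(-2) + e_3·(-2) + e_4·(0) = 0
Solving this homogeneous linear system for the smallest-integer solution (first nonzero entry positive) gives (3, -2, 2, -3).

(3, -2, 2, -3)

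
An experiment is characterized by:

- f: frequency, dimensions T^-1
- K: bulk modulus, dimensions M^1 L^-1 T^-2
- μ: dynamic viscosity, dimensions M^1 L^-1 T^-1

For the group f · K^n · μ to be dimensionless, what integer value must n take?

-1

Balance the M exponent: (1)·n from K, plus (0) + (1) = 1 from the rest, must sum to zero.
n + 1 = 0, so n = -1.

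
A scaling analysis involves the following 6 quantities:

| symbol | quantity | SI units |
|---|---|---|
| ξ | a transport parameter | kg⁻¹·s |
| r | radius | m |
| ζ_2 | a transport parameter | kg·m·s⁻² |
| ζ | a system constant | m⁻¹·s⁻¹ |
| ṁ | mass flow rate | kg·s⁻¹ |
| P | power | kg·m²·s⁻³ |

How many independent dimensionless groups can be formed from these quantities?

3

There are 6 variables and 3 base dimensions (M, L, T).
The dimension matrix has rank 3.
Independent dimensionless groups: 6 − 3 = 3.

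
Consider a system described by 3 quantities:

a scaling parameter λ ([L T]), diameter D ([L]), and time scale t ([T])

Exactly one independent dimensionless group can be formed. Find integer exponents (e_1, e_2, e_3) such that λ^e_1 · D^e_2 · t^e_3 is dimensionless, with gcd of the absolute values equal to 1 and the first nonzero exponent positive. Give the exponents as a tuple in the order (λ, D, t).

L: e_1·(1) + e_2·(1) + e_3·(0) = 0
T: e_1·(1) + e_2·(0) + e_3·(1) = 0
Solving this homogeneous linear system for the smallest-integer solution (first nonzero entry positive) gives (1, -1, -1).

(1, -1, -1)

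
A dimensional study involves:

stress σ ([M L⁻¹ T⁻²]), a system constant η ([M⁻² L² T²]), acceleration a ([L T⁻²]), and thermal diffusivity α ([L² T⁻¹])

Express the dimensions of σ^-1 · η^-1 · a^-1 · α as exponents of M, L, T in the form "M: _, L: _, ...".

M: 1, L: 0, T: 1

Collect each base-dimension exponent across the product:
  M: −(1) − (-2) − (0) + (0) = 1
  L: −(-1) − (2) − (1) + (2) = 0
  T: −(-2) − (2) − (-2) + (-1) = 1
So the dimensions are [M T].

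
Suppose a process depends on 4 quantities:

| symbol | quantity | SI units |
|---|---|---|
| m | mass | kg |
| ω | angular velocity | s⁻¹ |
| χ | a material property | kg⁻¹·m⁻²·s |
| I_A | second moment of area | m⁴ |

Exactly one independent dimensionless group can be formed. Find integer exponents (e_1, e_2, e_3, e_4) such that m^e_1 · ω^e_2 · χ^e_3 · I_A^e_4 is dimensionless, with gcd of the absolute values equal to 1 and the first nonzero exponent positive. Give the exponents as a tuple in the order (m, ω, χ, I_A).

(2, 2, 2, 1)

M: e_1·(1) + e_2·(0) + e_3·(-1) + e_4·(0) = 0
L: e_1·(0) + e_2·(0) + e_3·(-2) + e_4·(4) = 0
T: e_1·(0) + e_2·(-1) + e_3·(1) + e_4·(0) = 0
Solving this homogeneous linear system for the smallest-integer solution (first nonzero entry positive) gives (2, 2, 2, 1).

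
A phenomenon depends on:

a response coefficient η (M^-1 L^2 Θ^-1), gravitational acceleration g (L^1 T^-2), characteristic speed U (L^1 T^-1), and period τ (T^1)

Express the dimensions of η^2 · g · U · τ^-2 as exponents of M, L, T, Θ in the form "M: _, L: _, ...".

M: -2, L: 6, T: -5, Θ: -2

Collect each base-dimension exponent across the product:
  M: 2·(-1) + (0) + (0) − 2·(0) = -2
  L: 2·(2) + (1) + (1) − 2·(0) = 6
  T: 2·(0) + (-2) + (-1) − 2·(1) = -5
  Θ: 2·(-1) + (0) + (0) − 2·(0) = -2
So the dimensions are [M⁻² L⁶ T⁻⁵ Θ⁻²].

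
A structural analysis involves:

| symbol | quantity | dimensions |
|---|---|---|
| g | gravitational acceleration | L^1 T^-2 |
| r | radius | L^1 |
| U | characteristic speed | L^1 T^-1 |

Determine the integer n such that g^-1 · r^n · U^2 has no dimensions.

-1

Balance the L exponent: (1)·n from r, plus −(1) + 2·(1) = 1 from the rest, must sum to zero.
n + 1 = 0, so n = -1.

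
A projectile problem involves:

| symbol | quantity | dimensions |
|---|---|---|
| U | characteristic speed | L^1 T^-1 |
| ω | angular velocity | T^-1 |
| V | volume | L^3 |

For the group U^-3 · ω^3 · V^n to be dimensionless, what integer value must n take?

Balance the L exponent: (3)·n from V, plus −3·(1) + 3·(0) = -3 from the rest, must sum to zero.
3n − 3 = 0, so n = 1.

1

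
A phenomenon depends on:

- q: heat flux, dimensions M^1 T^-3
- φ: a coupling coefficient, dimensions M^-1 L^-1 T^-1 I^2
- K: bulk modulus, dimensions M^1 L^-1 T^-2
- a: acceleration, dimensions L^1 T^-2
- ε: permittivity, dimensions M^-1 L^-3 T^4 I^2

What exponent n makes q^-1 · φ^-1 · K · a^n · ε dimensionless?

3

Balance the L exponent: (1)·n from a, plus −(0) − (-1) + (-1) + (-3) = -3 from the rest, must sum to zero.
n − 3 = 0, so n = 3.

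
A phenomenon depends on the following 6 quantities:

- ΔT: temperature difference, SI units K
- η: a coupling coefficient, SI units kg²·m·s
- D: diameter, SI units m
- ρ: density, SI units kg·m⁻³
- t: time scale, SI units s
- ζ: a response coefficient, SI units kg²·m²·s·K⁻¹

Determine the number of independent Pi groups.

There are 6 variables and 4 base dimensions (M, L, T, Θ).
The dimension matrix has rank 4.
Independent dimensionless groups: 6 − 4 = 2.

2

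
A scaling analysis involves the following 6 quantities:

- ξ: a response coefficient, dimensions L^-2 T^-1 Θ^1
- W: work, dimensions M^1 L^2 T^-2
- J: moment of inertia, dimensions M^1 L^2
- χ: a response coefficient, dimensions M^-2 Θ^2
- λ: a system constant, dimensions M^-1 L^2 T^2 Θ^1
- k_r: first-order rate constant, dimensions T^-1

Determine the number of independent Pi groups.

2

There are 6 variables and 4 base dimensions (M, L, T, Θ).
The dimension matrix has rank 4.
Independent dimensionless groups: 6 − 4 = 2.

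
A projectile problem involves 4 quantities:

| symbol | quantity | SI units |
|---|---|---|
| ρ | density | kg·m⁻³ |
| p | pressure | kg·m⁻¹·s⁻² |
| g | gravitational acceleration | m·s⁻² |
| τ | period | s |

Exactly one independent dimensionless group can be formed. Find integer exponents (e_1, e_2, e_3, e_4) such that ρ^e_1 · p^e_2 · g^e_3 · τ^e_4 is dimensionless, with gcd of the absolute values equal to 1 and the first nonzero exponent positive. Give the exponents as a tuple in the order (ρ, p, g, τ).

M: e_1·(1) + e_2·(1) + e_3·(0) + e_4·(0) = 0
L: e_1·(-3) + e_2·(-1) + e_3·(1) + e_4·(0) = 0
T: e_1·(0) + e_2·(-2) + e_3·(-2) + e_4·(1) = 0
Solving this homogeneous linear system for the smallest-integer solution (first nonzero entry positive) gives (1, -1, 2, 2).

(1, -1, 2, 2)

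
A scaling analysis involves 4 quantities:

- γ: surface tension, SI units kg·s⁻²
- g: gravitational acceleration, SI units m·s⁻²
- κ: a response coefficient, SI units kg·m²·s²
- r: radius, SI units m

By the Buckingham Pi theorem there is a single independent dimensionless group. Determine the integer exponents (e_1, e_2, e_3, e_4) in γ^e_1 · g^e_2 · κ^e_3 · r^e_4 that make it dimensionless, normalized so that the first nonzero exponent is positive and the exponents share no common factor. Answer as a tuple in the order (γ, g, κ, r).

(1, -2, -1, 4)

M: e_1·(1) + e_2·(0) + e_3·(1) + e_4·(0) = 0
L: e_1·(0) + e_2·(1) + e_3·(2) + e_4·(1) = 0
T: e_1·(-2) + e_2·(-2) + e_3·(2) + e_4·(0) = 0
Solving this homogeneous linear system for the smallest-integer solution (first nonzero entry positive) gives (1, -2, -1, 4).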